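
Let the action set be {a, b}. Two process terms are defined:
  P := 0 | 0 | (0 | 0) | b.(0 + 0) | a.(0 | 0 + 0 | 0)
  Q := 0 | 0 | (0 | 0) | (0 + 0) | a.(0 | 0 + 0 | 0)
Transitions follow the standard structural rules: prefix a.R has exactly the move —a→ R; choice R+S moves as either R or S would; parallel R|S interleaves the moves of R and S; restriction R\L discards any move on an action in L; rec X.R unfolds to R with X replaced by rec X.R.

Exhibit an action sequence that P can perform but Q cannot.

b

P's transition system — 4 states:
  m0 = 0 | 0 | (0 | 0) | b.(0 + 0) | a.(0 | 0 + 0 | 0) :: --a--▸ m1, --b--▸ m2
  m1 = 0 | 0 | (0 | 0) | b.(0 + 0) | (0 | 0 + 0 | 0) :: --b--▸ m3
  m2 = 0 | 0 | (0 | 0) | (0 + 0) | a.(0 | 0 + 0 | 0) :: --a--▸ m3
  m3 = 0 | 0 | (0 | 0) | (0 + 0) | (0 | 0 + 0 | 0) :: deadlocked
Q's transition system — 2 states:
  n0 = 0 | 0 | (0 | 0) | (0 + 0) | a.(0 | 0 + 0 | 0) :: --a--▸ n1
  n1 = 0 | 0 | (0 | 0) | (0 + 0) | (0 | 0 + 0 | 0) :: deadlocked
Run σ = ⟨b⟩ on P: start {m0}
  step 1 (b): {m2}
  ✓ P
Run σ = ⟨b⟩ on Q: start {n0}
  step 1 (b): no successor for Q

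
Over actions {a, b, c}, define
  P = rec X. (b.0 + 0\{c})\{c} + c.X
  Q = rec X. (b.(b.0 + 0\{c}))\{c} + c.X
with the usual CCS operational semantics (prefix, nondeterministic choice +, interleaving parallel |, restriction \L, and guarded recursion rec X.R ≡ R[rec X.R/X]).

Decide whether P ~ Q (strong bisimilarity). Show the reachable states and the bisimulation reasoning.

P's transition system — 2 states:
  u0 = rec X. (b.0 + 0\{c})\{c} + c.X → ··b··> u1, ··c··> u0
  u1 = 0\{c} → stopped
Q's transition system — 3 states:
  v0 = rec X. (b.(b.0 + 0\{c}))\{c} + c.X → ··b··> v1, ··c··> v0
  v1 = (b.0 + 0\{c})\{c} → ··b··> v2
  v2 = 0\{c} → stopped
Bisimilarity quotient blocks:
  B0 = {u0}
  B1 = {u1, v2}
  B2 = {v0}
  B3 = {v1}
u0 ∈ B0, v0 ∈ B2 → different blocks

not bisimilar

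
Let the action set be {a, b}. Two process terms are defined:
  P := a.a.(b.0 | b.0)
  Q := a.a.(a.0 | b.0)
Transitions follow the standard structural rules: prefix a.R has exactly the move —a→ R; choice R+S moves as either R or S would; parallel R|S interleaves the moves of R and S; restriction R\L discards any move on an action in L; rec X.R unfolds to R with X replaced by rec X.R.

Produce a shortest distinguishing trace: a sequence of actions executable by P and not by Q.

aabb

Reachable graph of P (6 states):
  s0 = a.a.(b.0 | b.0) has moves —a→ s1
  s1 = a.(b.0 | b.0) has moves —a→ s2
  s2 = b.0 | b.0 has moves —b→ s3, —b→ s4
  s3 = 0 | b.0 has moves —b→ s5
  s4 = b.0 | 0 has moves —b→ s5
  s5 = 0 | 0 has moves deadlocked
Reachable graph of Q (6 states):
  t0 = a.a.(a.0 | b.0) has moves —a→ t1
  t1 = a.(a.0 | b.0) has moves —a→ t2
  t2 = a.0 | b.0 has moves —a→ t3, —b→ t4
  t3 = 0 | b.0 has moves —b→ t5
  t4 = a.0 | 0 has moves —a→ t5
  t5 = 0 | 0 has moves deadlocked
Executing aabb from P (initial set {s0}):
  [1] a ⇒ {s1}
  [2] a ⇒ {s2}
  [3] b ⇒ {s3, s4}
  [4] b ⇒ {s5}
  — P admits the full trace.
Executing aabb from Q (initial set {t0}):
  [1] a ⇒ {t1}
  [2] a ⇒ {t2}
  [3] b ⇒ {t4}
  [4] b ⇒ ∅ (Q stuck)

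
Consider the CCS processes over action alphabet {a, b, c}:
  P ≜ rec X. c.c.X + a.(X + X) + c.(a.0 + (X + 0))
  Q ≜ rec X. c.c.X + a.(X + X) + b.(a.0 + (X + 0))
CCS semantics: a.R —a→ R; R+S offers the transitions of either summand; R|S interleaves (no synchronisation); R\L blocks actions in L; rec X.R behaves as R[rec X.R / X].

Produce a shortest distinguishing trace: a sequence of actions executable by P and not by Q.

P's transition system — 5 states:
  u0 = rec X. c.c.X + a.(X + X) + c.(a.0 + (X + 0)) :: -a-> u1, -c-> u2, -c-> u3
  u1 = (rec X. c.c.X + a.(X + X) + c.(a.0 + (X + 0))) + (rec X. c.c.X + a.(X + X) + c.(a.0 + (X + 0))) :: -a-> u1, -c-> u2, -c-> u3
  u2 = a.0 + ((rec X. c.c.X + a.(X + X) + c.(a.0 + (X + 0))) + 0) :: -a-> u1, -a-> u4, -c-> u2, -c-> u3
  u3 = c.(rec X. c.c.X + a.(X + X) + c.(a.0 + (X + 0))) :: -c-> u0
  u4 = 0 :: ∅
Q's transition system — 5 states:
  v0 = rec X. c.c.X + a.(X + X) + b.(a.0 + (X + 0)) :: -a-> v1, -b-> v2, -c-> v3
  v1 = (rec X. c.c.X + a.(X + X) + b.(a.0 + (X + 0))) + (rec X. c.c.X + a.(X + X) + b.(a.0 + (X + 0))) :: -a-> v1, -b-> v2, -c-> v3
  v2 = a.0 + ((rec X. c.c.X + a.(X + X) + b.(a.0 + (X + 0))) + 0) :: -a-> v1, -a-> v4, -b-> v2, -c-> v3
  v3 = c.(rec X. c.c.X + a.(X + X) + b.(a.0 + (X + 0))) :: -c-> v0
  v4 = 0 :: ∅
Run σ = ⟨ca⟩ on P: start {u0}
  after c @ step 1: {u2, u3}
  after a @ step 2: {u1, u4}
  ✓ P
Run σ = ⟨ca⟩ on Q: start {v0}
  after c @ step 1: {v3}
  after a @ step 2: ∅ (Q stuck)

ca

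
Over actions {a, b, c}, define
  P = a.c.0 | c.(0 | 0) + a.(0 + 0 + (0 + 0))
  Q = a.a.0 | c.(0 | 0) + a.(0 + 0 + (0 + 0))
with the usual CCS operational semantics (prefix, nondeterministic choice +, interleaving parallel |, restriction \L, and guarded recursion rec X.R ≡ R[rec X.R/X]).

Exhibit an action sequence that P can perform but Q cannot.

P's transition system — 7 states:
  m0 = a.c.0 | c.(0 | 0) + a.(0 + 0 + (0 + 0)) | --a--▸ m1, --a--▸ m2, --c--▸ m3
  m1 = 0 + 0 + (0 + 0) | (no moves)
  m2 = c.0 | c.(0 | 0) | --c--▸ m4, --c--▸ m5
  m3 = a.c.0 | (0 | 0) | --a--▸ m5
  m4 = 0 | c.(0 | 0) | --c--▸ m6
  m5 = c.0 | (0 | 0) | --c--▸ m6
  m6 = 0 | (0 | 0) | (no moves)
Q's transition system — 7 states:
  n0 = a.a.0 | c.(0 | 0) + a.(0 + 0 + (0 + 0)) | --a--▸ n1, --a--▸ n2, --c--▸ n3
  n1 = 0 + 0 + (0 + 0) | (no moves)
  n2 = a.0 | c.(0 | 0) | --a--▸ n4, --c--▸ n5
  n3 = a.a.0 | (0 | 0) | --a--▸ n5
  n4 = 0 | c.(0 | 0) | --c--▸ n6
  n5 = a.0 | (0 | 0) | --a--▸ n6
  n6 = 0 | (0 | 0) | (no moves)
Trace ⟨acc⟩ through P, begin at {m0}:
  step 1 (a): {m1, m2}
  step 2 (c): {m4, m5}
  step 3 (c): {m6}
  ✓ P
Trace ⟨acc⟩ through Q, begin at {n0}:
  step 1 (a): {n1, n2}
  step 2 (c): {n5}
  step 3 (c): ∅  — Q cannot continue

acc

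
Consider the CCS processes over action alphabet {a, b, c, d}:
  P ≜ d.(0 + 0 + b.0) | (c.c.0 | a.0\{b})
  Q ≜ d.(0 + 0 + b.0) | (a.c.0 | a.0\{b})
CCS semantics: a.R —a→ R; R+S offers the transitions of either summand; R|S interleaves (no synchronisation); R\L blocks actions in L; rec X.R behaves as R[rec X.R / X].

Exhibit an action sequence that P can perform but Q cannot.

c

P's transition system — 18 states:
  p0 = d.(0 + 0 + b.0) | (c.c.0 | a.0\{b}) | --a--▸ p1, --c--▸ p2, --d--▸ p3
  p1 = d.(0 + 0 + b.0) | (c.c.0 | 0\{b}) | --c--▸ p4, --d--▸ p5
  p2 = d.(0 + 0 + b.0) | (c.0 | a.0\{b}) | --a--▸ p4, --c--▸ p6, --d--▸ p7
  p3 = (0 + 0 + b.0) | (c.c.0 | a.0\{b}) | --a--▸ p5, --b--▸ p8, --c--▸ p7
  p4 = d.(0 + 0 + b.0) | (c.0 | 0\{b}) | --c--▸ p9, --d--▸ p10
  p5 = (0 + 0 + b.0) | (c.c.0 | 0\{b}) | --b--▸ p11, --c--▸ p10
  p6 = d.(0 + 0 + b.0) | (0 | a.0\{b}) | --a--▸ p9, --d--▸ p12
  p7 = (0 + 0 + b.0) | (c.0 | a.0\{b}) | --a--▸ p10, --b--▸ p13, --c--▸ p12
  p8 = 0 | (c.c.0 | a.0\{b}) | --a--▸ p11, --c--▸ p13
  p9 = d.(0 + 0 + b.0) | (0 | 0\{b}) | --d--▸ p14
  p10 = (0 + 0 + b.0) | (c.0 | 0\{b}) | --b--▸ p15, --c--▸ p14
  p11 = 0 | (c.c.0 | 0\{b}) | --c--▸ p15
  p12 = (0 + 0 + b.0) | (0 | a.0\{b}) | --a--▸ p14, --b--▸ p16
  p13 = 0 | (c.0 | a.0\{b}) | --a--▸ p15, --c--▸ p16
  p14 = (0 + 0 + b.0) | (0 | 0\{b}) | --b--▸ p17
  p15 = 0 | (c.0 | 0\{b}) | --c--▸ p17
  p16 = 0 | (0 | a.0\{b}) | --a--▸ p17
  p17 = 0 | (0 | 0\{b}) | deadlocked
Q's transition system — 18 states:
  q0 = d.(0 + 0 + b.0) | (a.c.0 | a.0\{b}) | --a--▸ q1, --a--▸ q2, --d--▸ q3
  q1 = d.(0 + 0 + b.0) | (a.c.0 | 0\{b}) | --a--▸ q4, --d--▸ q5
  q2 = d.(0 + 0 + b.0) | (c.0 | a.0\{b}) | --a--▸ q4, --c--▸ q6, --d--▸ q7
  q3 = (0 + 0 + b.0) | (a.c.0 | a.0\{b}) | --a--▸ q5, --a--▸ q7, --b--▸ q8
  q4 = d.(0 + 0 + b.0) | (c.0 | 0\{b}) | --c--▸ q9, --d--▸ q10
  q5 = (0 + 0 + b.0) | (a.c.0 | 0\{b}) | --a--▸ q10, --b--▸ q11
  q6 = d.(0 + 0 + b.0) | (0 | a.0\{b}) | --a--▸ q9, --d--▸ q12
  q7 = (0 + 0 + b.0) | (c.0 | a.0\{b}) | --a--▸ q10, --b--▸ q13, --c--▸ q12
  q8 = 0 | (a.c.0 | a.0\{b}) | --a--▸ q11, --a--▸ q13
  q9 = d.(0 + 0 + b.0) | (0 | 0\{b}) | --d--▸ q14
  q10 = (0 + 0 + b.0) | (c.0 | 0\{b}) | --b--▸ q15, --c--▸ q14
  q11 = 0 | (a.c.0 | 0\{b}) | --a--▸ q15
  q12 = (0 + 0 + b.0) | (0 | a.0\{b}) | --a--▸ q14, --b--▸ q16
  q13 = 0 | (c.0 | a.0\{b}) | --a--▸ q15, --c--▸ q16
  q14 = (0 + 0 + b.0) | (0 | 0\{b}) | --b--▸ q17
  q15 = 0 | (c.0 | 0\{b}) | --c--▸ q17
  q16 = 0 | (0 | a.0\{b}) | --a--▸ q17
  q17 = 0 | (0 | 0\{b}) | deadlocked
Run σ = ⟨c⟩ on P: start {p0}
  after c @ step 1: {p2}
  ✓ P
Run σ = ⟨c⟩ on Q: start {q0}
  after c @ step 1: ∅  — Q cannot continue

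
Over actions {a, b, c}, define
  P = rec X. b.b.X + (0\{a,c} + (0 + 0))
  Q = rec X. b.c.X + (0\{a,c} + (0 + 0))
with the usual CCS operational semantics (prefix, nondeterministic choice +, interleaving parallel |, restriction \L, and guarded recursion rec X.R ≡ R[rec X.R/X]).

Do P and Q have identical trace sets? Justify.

Reachable graph of P (2 states):
  p0 = rec X. b.b.X + (0\{a,c} + (0 + 0)) | —b→ p1
  p1 = b.(rec X. b.b.X + (0\{a,c} + (0 + 0))) | —b→ p0
Reachable graph of Q (2 states):
  q0 = rec X. b.c.X + (0\{a,c} + (0 + 0)) | —b→ q1
  q1 = c.(rec X. b.c.X + (0\{a,c} + (0 + 0))) | —c→ q0
Executing bb from P (initial set {p0}):
  after b @ step 1: {p1}
  after b @ step 2: {p0}
  P completes σ.
Executing bb from Q (initial set {q0}):
  after b @ step 1: {q1}
  after b @ step 2: ∅ (Q stuck)

NO — witness ⟨bb⟩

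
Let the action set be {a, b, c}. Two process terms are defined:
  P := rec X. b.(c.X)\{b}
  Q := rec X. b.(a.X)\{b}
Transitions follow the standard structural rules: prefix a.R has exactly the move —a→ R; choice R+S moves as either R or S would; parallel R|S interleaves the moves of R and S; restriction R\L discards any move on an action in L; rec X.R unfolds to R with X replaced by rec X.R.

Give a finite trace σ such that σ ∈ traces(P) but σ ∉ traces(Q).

P's transition system — 3 states:
  u0 = rec X. b.(c.X)\{b} | ··b··> u1
  u1 = (c.(rec X. b.(c.X)\{b}))\{b} | ··c··> u2
  u2 = (rec X. b.(c.X)\{b})\{b} | deadlocked
Q's transition system — 3 states:
  v0 = rec X. b.(a.X)\{b} | ··b··> v1
  v1 = (a.(rec X. b.(a.X)\{b}))\{b} | ··a··> v2
  v2 = (rec X. b.(a.X)\{b})\{b} | deadlocked
Executing bc from P (initial set {u0}):
  step 1 (b): {u1}
  step 2 (c): {u2}
  — P admits the full trace.
Executing bc from Q (initial set {v0}):
  step 1 (b): {v1}
  step 2 (c): ∅ (Q stuck)

bc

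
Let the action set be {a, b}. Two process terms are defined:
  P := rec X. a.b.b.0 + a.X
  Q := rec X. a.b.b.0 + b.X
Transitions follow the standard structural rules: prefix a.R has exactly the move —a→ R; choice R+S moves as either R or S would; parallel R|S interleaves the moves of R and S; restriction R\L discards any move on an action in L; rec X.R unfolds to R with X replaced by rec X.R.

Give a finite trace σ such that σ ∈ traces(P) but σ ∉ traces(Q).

aa

P's transition system — 4 states:
  m0 = rec X. a.b.b.0 + a.X | —a→ m0, —a→ m1
  m1 = b.b.0 | —b→ m2
  m2 = b.0 | —b→ m3
  m3 = 0 | ·
Q's transition system — 4 states:
  n0 = rec X. a.b.b.0 + b.X | —a→ n1, —b→ n0
  n1 = b.b.0 | —b→ n2
  n2 = b.0 | —b→ n3
  n3 = 0 | ·
Executing aa from P (initial set {m0}):
  step 1 (a): {m0, m1}
  step 2 (a): {m0, m1}
  ✓ P
Executing aa from Q (initial set {n0}):
  step 1 (a): {n1}
  step 2 (a): no successor for Q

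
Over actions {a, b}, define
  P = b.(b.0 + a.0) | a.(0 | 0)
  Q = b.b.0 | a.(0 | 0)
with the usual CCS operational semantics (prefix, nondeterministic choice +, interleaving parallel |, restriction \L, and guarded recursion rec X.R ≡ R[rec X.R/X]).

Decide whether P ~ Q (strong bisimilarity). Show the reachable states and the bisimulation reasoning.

not bisimilar

P's transition system — 6 states:
  u0 = b.(b.0 + a.0) | a.(0 | 0) has moves —a→ u1, —b→ u2
  u1 = b.(b.0 + a.0) | (0 | 0) has moves —b→ u3
  u2 = (b.0 + a.0) | a.(0 | 0) has moves —a→ u3, —a→ u4, —b→ u4
  u3 = (b.0 + a.0) | (0 | 0) has moves —a→ u5, —b→ u5
  u4 = 0 | a.(0 | 0) has moves —a→ u5
  u5 = 0 | (0 | 0) has moves deadlocked
Q's transition system — 6 states:
  v0 = b.b.0 | a.(0 | 0) has moves —a→ v1, —b→ v2
  v1 = b.b.0 | (0 | 0) has moves —b→ v3
  v2 = b.0 | a.(0 | 0) has moves —a→ v3, —b→ v4
  v3 = b.0 | (0 | 0) has moves —b→ v5
  v4 = 0 | a.(0 | 0) has moves —a→ v5
  v5 = 0 | (0 | 0) has moves deadlocked
Bisimilarity quotient blocks:
  B0 = {u0}
  B1 = {u1}
  B2 = {u3}
  B3 = {u5, v5}
  B4 = {u2}
  B5 = {u4, v4}
  B6 = {v0}
  B7 = {v2}
  B8 = {v3}
  B9 = {v1}
u0 ∈ B0, v0 ∈ B6 → different blocks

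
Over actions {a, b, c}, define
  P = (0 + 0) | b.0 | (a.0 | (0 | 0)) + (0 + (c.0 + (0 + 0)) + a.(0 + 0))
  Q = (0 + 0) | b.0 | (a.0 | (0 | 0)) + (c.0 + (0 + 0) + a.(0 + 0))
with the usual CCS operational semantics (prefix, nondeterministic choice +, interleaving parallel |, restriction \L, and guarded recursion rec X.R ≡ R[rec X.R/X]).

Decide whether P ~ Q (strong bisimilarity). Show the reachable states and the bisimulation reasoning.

YES

P's transition system — 6 states:
  u0 = (0 + 0) | b.0 | (a.0 | (0 | 0)) + (0 + (c.0 + (0 + 0)) + a.(0 + 0)) has moves --a--▸ u1, --a--▸ u2, --b--▸ u3, --c--▸ u4
  u1 = (0 + 0) | b.0 | (0 | (0 | 0)) has moves --b--▸ u5
  u2 = 0 + 0 has moves (no moves)
  u3 = (0 + 0) | 0 | (a.0 | (0 | 0)) has moves --a--▸ u5
  u4 = 0 has moves (no moves)
  u5 = (0 + 0) | 0 | (0 | (0 | 0)) has moves (no moves)
Q's transition system — 6 states:
  v0 = (0 + 0) | b.0 | (a.0 | (0 | 0)) + (c.0 + (0 + 0) + a.(0 + 0)) has moves --a--▸ v1, --a--▸ v2, --b--▸ v3, --c--▸ v4
  v1 = (0 + 0) | b.0 | (0 | (0 | 0)) has moves --b--▸ v5
  v2 = 0 + 0 has moves (no moves)
  v3 = (0 + 0) | 0 | (a.0 | (0 | 0)) has moves --a--▸ v5
  v4 = 0 has moves (no moves)
  v5 = (0 + 0) | 0 | (0 | (0 | 0)) has moves (no moves)
Coarsest stable partition (strong bisimilarity classes):
  B0 = {u0, v0}
  B1 = {u2, u4, u5, v2, v4, v5}
  B2 = {u3, v3}
  B3 = {u1, v1}
u0 ∈ B0, v0 ∈ B0 → same block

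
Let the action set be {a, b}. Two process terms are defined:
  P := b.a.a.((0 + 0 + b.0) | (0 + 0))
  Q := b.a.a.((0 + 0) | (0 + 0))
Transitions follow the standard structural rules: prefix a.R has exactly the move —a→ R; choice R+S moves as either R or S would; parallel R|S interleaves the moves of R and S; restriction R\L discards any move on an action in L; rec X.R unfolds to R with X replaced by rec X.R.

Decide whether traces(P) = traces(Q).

Reachable graph of P (5 states):
  s0 = b.a.a.((0 + 0 + b.0) | (0 + 0)) :: ··b··> s1
  s1 = a.a.((0 + 0 + b.0) | (0 + 0)) :: ··a··> s2
  s2 = a.((0 + 0 + b.0) | (0 + 0)) :: ··a··> s3
  s3 = (0 + 0 + b.0) | (0 + 0) :: ··b··> s4
  s4 = 0 | (0 + 0) :: ∅
Reachable graph of Q (4 states):
  t0 = b.a.a.((0 + 0) | (0 + 0)) :: ··b··> t1
  t1 = a.a.((0 + 0) | (0 + 0)) :: ··a··> t2
  t2 = a.((0 + 0) | (0 + 0)) :: ··a··> t3
  t3 = (0 + 0) | (0 + 0) :: ∅
Run σ = ⟨baab⟩ on P: start {s0}
  [1] b ⇒ {s1}
  [2] a ⇒ {s2}
  [3] a ⇒ {s3}
  [4] b ⇒ {s4}
  — P admits the full trace.
Run σ = ⟨baab⟩ on Q: start {t0}
  [1] b ⇒ {t1}
  [2] a ⇒ {t2}
  [3] a ⇒ {t3}
  [4] b ⇒ ∅ (Q stuck)

NO — witness ⟨baab⟩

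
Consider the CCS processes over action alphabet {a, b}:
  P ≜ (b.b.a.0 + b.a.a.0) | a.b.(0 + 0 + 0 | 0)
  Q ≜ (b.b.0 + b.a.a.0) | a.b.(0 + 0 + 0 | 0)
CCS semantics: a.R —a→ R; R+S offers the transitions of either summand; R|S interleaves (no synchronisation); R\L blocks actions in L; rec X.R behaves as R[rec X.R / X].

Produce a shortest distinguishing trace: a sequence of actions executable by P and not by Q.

bbaa

Reachable graph of P (15 states):
  m0 = (b.b.a.0 + b.a.a.0) | a.b.(0 + 0 + 0 | 0) has moves ··a··> m1, ··b··> m2, ··b··> m3
  m1 = (b.b.a.0 + b.a.a.0) | b.(0 + 0 + 0 | 0) has moves ··b··> m4, ··b··> m5, ··b··> m6
  m2 = a.a.0 | a.b.(0 + 0 + 0 | 0) has moves ··a··> m5, ··a··> m7
  m3 = b.a.0 | a.b.(0 + 0 + 0 | 0) has moves ··a··> m6, ··b··> m7
  m4 = (b.b.a.0 + b.a.a.0) | (0 + 0 + 0 | 0) has moves ··b··> m8, ··b··> m9
  m5 = a.a.0 | b.(0 + 0 + 0 | 0) has moves ··a··> m10, ··b··> m8
  m6 = b.a.0 | b.(0 + 0 + 0 | 0) has moves ··b··> m10, ··b··> m9
  m7 = a.0 | a.b.(0 + 0 + 0 | 0) has moves ··a··> m10, ··a··> m11
  m8 = a.a.0 | (0 + 0 + 0 | 0) has moves ··a··> m12
  m9 = b.a.0 | (0 + 0 + 0 | 0) has moves ··b··> m12
  m10 = a.0 | b.(0 + 0 + 0 | 0) has moves ··a··> m13, ··b··> m12
  m11 = 0 | a.b.(0 + 0 + 0 | 0) has moves ··a··> m13
  m12 = a.0 | (0 + 0 + 0 | 0) has moves ··a··> m14
  m13 = 0 | b.(0 + 0 + 0 | 0) has moves ··b··> m14
  m14 = 0 | (0 + 0 + 0 | 0) has moves ∅
Reachable graph of Q (15 states):
  n0 = (b.b.0 + b.a.a.0) | a.b.(0 + 0 + 0 | 0) has moves ··a··> n1, ··b··> n2, ··b··> n3
  n1 = (b.b.0 + b.a.a.0) | b.(0 + 0 + 0 | 0) has moves ··b··> n4, ··b··> n5, ··b··> n6
  n2 = a.a.0 | a.b.(0 + 0 + 0 | 0) has moves ··a··> n5, ··a··> n7
  n3 = b.0 | a.b.(0 + 0 + 0 | 0) has moves ··a··> n6, ··b··> n8
  n4 = (b.b.0 + b.a.a.0) | (0 + 0 + 0 | 0) has moves ··b··> n10, ··b··> n9
  n5 = a.a.0 | b.(0 + 0 + 0 | 0) has moves ··a··> n11, ··b··> n9
  n6 = b.0 | b.(0 + 0 + 0 | 0) has moves ··b··> n10, ··b··> n12
  n7 = a.0 | a.b.(0 + 0 + 0 | 0) has moves ··a··> n11, ··a··> n8
  n8 = 0 | a.b.(0 + 0 + 0 | 0) has moves ··a··> n12
  n9 = a.a.0 | (0 + 0 + 0 | 0) has moves ··a··> n13
  n10 = b.0 | (0 + 0 + 0 | 0) has moves ··b··> n14
  n11 = a.0 | b.(0 + 0 + 0 | 0) has moves ··a··> n12, ··b··> n13
  n12 = 0 | b.(0 + 0 + 0 | 0) has moves ··b··> n14
  n13 = a.0 | (0 + 0 + 0 | 0) has moves ··a··> n14
  n14 = 0 | (0 + 0 + 0 | 0) has moves ∅
Executing bbaa from P (initial set {m0}):
  after b @ step 1: {m2, m3}
  after b @ step 2: {m7}
  after a @ step 3: {m10, m11}
  after a @ step 4: {m13}
  P completes σ.
Executing bbaa from Q (initial set {n0}):
  after b @ step 1: {n2, n3}
  after b @ step 2: {n8}
  after a @ step 3: {n12}
  after a @ step 4: ∅ (Q stuck)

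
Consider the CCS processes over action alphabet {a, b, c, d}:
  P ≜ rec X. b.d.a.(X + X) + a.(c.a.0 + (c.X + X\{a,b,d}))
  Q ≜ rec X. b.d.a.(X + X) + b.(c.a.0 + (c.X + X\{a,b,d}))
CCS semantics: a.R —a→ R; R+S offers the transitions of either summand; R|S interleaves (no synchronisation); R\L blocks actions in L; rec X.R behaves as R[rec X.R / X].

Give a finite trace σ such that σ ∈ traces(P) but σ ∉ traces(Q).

a

Reachable graph of P (7 states):
  s0 = rec X. b.d.a.(X + X) + a.(c.a.0 + (c.X + X\{a,b,d})) :: -a-> s1, -b-> s2
  s1 = c.a.0 + (c.(rec X. b.d.a.(X + X) + a.(c.a.0 + (c.X + X\{a,b,d}))) + (rec X. b.d.a.(X + X) + a.(c.a.0 + (c.X + X\{a,b,d})))\{a,b,d}) :: -c-> s0, -c-> s3
  s2 = d.a.((rec X. b.d.a.(X + X) + a.(c.a.0 + (c.X + X\{a,b,d}))) + (rec X. b.d.a.(X + X) + a.(c.a.0 + (c.X + X\{a,b,d})))) :: -d-> s4
  s3 = a.0 :: -a-> s5
  s4 = a.((rec X. b.d.a.(X + X) + a.(c.a.0 + (c.X + X\{a,b,d}))) + (rec X. b.d.a.(X + X) + a.(c.a.0 + (c.X + X\{a,b,d})))) :: -a-> s6
  s5 = 0 :: ·
  s6 = (rec X. b.d.a.(X + X) + a.(c.a.0 + (c.X + X\{a,b,d}))) + (rec X. b.d.a.(X + X) + a.(c.a.0 + (c.X + X\{a,b,d}))) :: -a-> s1, -b-> s2
Reachable graph of Q (7 states):
  t0 = rec X. b.d.a.(X + X) + b.(c.a.0 + (c.X + X\{a,b,d})) :: -b-> t1, -b-> t2
  t1 = c.a.0 + (c.(rec X. b.d.a.(X + X) + b.(c.a.0 + (c.X + X\{a,b,d}))) + (rec X. b.d.a.(X + X) + b.(c.a.0 + (c.X + X\{a,b,d})))\{a,b,d}) :: -c-> t0, -c-> t3
  t2 = d.a.((rec X. b.d.a.(X + X) + b.(c.a.0 + (c.X + X\{a,b,d}))) + (rec X. b.d.a.(X + X) + b.(c.a.0 + (c.X + X\{a,b,d})))) :: -d-> t4
  t3 = a.0 :: -a-> t5
  t4 = a.((rec X. b.d.a.(X + X) + b.(c.a.0 + (c.X + X\{a,b,d}))) + (rec X. b.d.a.(X + X) + b.(c.a.0 + (c.X + X\{a,b,d})))) :: -a-> t6
  t5 = 0 :: ·
  t6 = (rec X. b.d.a.(X + X) + b.(c.a.0 + (c.X + X\{a,b,d}))) + (rec X. b.d.a.(X + X) + b.(c.a.0 + (c.X + X\{a,b,d}))) :: -b-> t1, -b-> t2
Trace ⟨a⟩ through P, begin at {s0}:
  [1] a ⇒ {s1}
  P completes σ.
Trace ⟨a⟩ through Q, begin at {t0}:
  [1] a ⇒ no successor for Q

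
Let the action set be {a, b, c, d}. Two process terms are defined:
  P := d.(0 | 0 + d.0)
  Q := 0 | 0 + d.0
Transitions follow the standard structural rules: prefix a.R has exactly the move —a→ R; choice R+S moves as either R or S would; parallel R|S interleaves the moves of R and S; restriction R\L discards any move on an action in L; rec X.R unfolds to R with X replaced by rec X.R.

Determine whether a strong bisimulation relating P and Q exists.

P ≁ Q

P's transition system — 3 states:
  u0 = d.(0 | 0 + d.0) :: -d-> u1
  u1 = 0 | 0 + d.0 :: -d-> u2
  u2 = 0 :: ∅
Q's transition system — 2 states:
  v0 = 0 | 0 + d.0 :: -d-> v1
  v1 = 0 :: ∅
Bisimilarity quotient blocks:
  B0 = {u0}
  B1 = {u1, v0}
  B2 = {u2, v1}
u0 ∈ B0, v0 ∈ B1 → different blocks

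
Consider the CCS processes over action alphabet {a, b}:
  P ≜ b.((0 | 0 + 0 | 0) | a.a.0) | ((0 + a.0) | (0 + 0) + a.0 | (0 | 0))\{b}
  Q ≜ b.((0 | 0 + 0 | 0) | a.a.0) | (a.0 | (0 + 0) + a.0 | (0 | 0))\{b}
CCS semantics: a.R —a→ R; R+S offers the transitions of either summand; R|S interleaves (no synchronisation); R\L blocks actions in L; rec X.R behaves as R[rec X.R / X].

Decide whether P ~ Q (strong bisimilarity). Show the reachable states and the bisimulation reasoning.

P's transition system — 12 states:
  m0 = b.((0 | 0 + 0 | 0) | a.a.0) | ((0 + a.0) | (0 + 0) + a.0 | (0 | 0))\{b} | =a=> m1, =a=> m2, =b=> m3
  m1 = b.((0 | 0 + 0 | 0) | a.a.0) | (0 | (0 + 0))\{b} | =b=> m4
  m2 = b.((0 | 0 + 0 | 0) | a.a.0) | (0 | (0 | 0))\{b} | =b=> m5
  m3 = (0 | 0 + 0 | 0) | a.a.0 | ((0 + a.0) | (0 + 0) + a.0 | (0 | 0))\{b} | =a=> m4, =a=> m5, =a=> m6
  m4 = (0 | 0 + 0 | 0) | a.a.0 | (0 | (0 + 0))\{b} | =a=> m7
  m5 = (0 | 0 + 0 | 0) | a.a.0 | (0 | (0 | 0))\{b} | =a=> m8
  m6 = (0 | 0 + 0 | 0) | a.0 | ((0 + a.0) | (0 + 0) + a.0 | (0 | 0))\{b} | =a=> m7, =a=> m8, =a=> m9
  m7 = (0 | 0 + 0 | 0) | a.0 | (0 | (0 + 0))\{b} | =a=> m10
  m8 = (0 | 0 + 0 | 0) | a.0 | (0 | (0 | 0))\{b} | =a=> m11
  m9 = (0 | 0 + 0 | 0) | 0 | ((0 + a.0) | (0 + 0) + a.0 | (0 | 0))\{b} | =a=> m10, =a=> m11
  m10 = (0 | 0 + 0 | 0) | 0 | (0 | (0 + 0))\{b} | (no moves)
  m11 = (0 | 0 + 0 | 0) | 0 | (0 | (0 | 0))\{b} | (no moves)
Q's transition system — 12 states:
  n0 = b.((0 | 0 + 0 | 0) | a.a.0) | (a.0 | (0 + 0) + a.0 | (0 | 0))\{b} | =a=> n1, =a=> n2, =b=> n3
  n1 = b.((0 | 0 + 0 | 0) | a.a.0) | (0 | (0 + 0))\{b} | =b=> n4
  n2 = b.((0 | 0 + 0 | 0) | a.a.0) | (0 | (0 | 0))\{b} | =b=> n5
  n3 = (0 | 0 + 0 | 0) | a.a.0 | (a.0 | (0 + 0) + a.0 | (0 | 0))\{b} | =a=> n4, =a=> n5, =a=> n6
  n4 = (0 | 0 + 0 | 0) | a.a.0 | (0 | (0 + 0))\{b} | =a=> n7
  n5 = (0 | 0 + 0 | 0) | a.a.0 | (0 | (0 | 0))\{b} | =a=> n8
  n6 = (0 | 0 + 0 | 0) | a.0 | (a.0 | (0 + 0) + a.0 | (0 | 0))\{b} | =a=> n7, =a=> n8, =a=> n9
  n7 = (0 | 0 + 0 | 0) | a.0 | (0 | (0 + 0))\{b} | =a=> n10
  n8 = (0 | 0 + 0 | 0) | a.0 | (0 | (0 | 0))\{b} | =a=> n11
  n9 = (0 | 0 + 0 | 0) | 0 | (a.0 | (0 + 0) + a.0 | (0 | 0))\{b} | =a=> n10, =a=> n11
  n10 = (0 | 0 + 0 | 0) | 0 | (0 | (0 + 0))\{b} | (no moves)
  n11 = (0 | 0 + 0 | 0) | 0 | (0 | (0 | 0))\{b} | (no moves)
Bisimilarity quotient blocks:
  B0 = {m0, n0}
  B1 = {m1, m2, n1, n2}
  B2 = {m4, m5, m6, n4, n5, n6}
  B3 = {m7, m8, m9, n7, n8, n9}
  B4 = {m10, m11, n10, n11}
  B5 = {m3, n3}
m0 ∈ B0, n0 ∈ B0 → same block

bisimilar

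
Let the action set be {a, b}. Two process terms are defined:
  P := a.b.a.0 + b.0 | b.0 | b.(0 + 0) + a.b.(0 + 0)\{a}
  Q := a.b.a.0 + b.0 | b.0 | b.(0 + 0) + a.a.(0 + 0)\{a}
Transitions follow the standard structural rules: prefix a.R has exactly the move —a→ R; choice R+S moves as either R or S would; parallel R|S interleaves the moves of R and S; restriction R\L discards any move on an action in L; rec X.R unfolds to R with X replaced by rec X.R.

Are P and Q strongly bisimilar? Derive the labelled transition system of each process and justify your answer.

Reachable graph of P (13 states):
  s0 = a.b.a.0 + b.0 | b.0 | b.(0 + 0) + a.b.(0 + 0)\{a} → -a-> s1, -a-> s2, -b-> s3, -b-> s4, -b-> s5
  s1 = b.(0 + 0)\{a} → -b-> s6
  s2 = b.a.0 → -b-> s7
  s3 = 0 | b.0 | b.(0 + 0) → -b-> s8, -b-> s9
  s4 = b.0 | 0 | b.(0 + 0) → -b-> s10, -b-> s8
  s5 = b.0 | b.0 | (0 + 0) → -b-> s10, -b-> s9
  s6 = (0 + 0)\{a} → deadlocked
  s7 = a.0 → -a-> s11
  s8 = 0 | 0 | b.(0 + 0) → -b-> s12
  s9 = 0 | b.0 | (0 + 0) → -b-> s12
  s10 = b.0 | 0 | (0 + 0) → -b-> s12
  s11 = 0 → deadlocked
  s12 = 0 | 0 | (0 + 0) → deadlocked
Reachable graph of Q (13 states):
  t0 = a.b.a.0 + b.0 | b.0 | b.(0 + 0) + a.a.(0 + 0)\{a} → -a-> t1, -a-> t2, -b-> t3, -b-> t4, -b-> t5
  t1 = a.(0 + 0)\{a} → -a-> t6
  t2 = b.a.0 → -b-> t7
  t3 = 0 | b.0 | b.(0 + 0) → -b-> t8, -b-> t9
  t4 = b.0 | 0 | b.(0 + 0) → -b-> t10, -b-> t8
  t5 = b.0 | b.0 | (0 + 0) → -b-> t10, -b-> t9
  t6 = (0 + 0)\{a} → deadlocked
  t7 = a.0 → -a-> t11
  t8 = 0 | 0 | b.(0 + 0) → -b-> t12
  t9 = 0 | b.0 | (0 + 0) → -b-> t12
  t10 = b.0 | 0 | (0 + 0) → -b-> t12
  t11 = 0 → deadlocked
  t12 = 0 | 0 | (0 + 0) → deadlocked
Partition-refinement fixed point:
  B0 = {s0}
  B1 = {s2, t2}
  B2 = {s7, t1, t7}
  B3 = {s11, s12, s6, t11, t12, t6}
  B4 = {s3, s4, s5, t3, t4, t5}
  B5 = {s1, s10, s8, s9, t10, t8, t9}
  B6 = {t0}
s0 ∈ B0, t0 ∈ B6 → different blocks

not bisimilar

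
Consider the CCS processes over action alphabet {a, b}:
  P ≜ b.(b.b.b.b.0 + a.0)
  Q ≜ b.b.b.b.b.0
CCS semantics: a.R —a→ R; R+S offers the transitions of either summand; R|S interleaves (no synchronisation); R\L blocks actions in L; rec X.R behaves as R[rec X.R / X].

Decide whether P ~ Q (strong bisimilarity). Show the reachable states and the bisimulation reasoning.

P ≁ Q

P's transition system — 6 states:
  p0 = b.(b.b.b.b.0 + a.0) ⊢ —b→ p1
  p1 = b.b.b.b.0 + a.0 ⊢ —a→ p2, —b→ p3
  p2 = 0 ⊢ stopped
  p3 = b.b.b.0 ⊢ —b→ p4
  p4 = b.b.0 ⊢ —b→ p5
  p5 = b.0 ⊢ —b→ p2
Q's transition system — 6 states:
  q0 = b.b.b.b.b.0 ⊢ —b→ q1
  q1 = b.b.b.b.0 ⊢ —b→ q2
  q2 = b.b.b.0 ⊢ —b→ q3
  q3 = b.b.0 ⊢ —b→ q4
  q4 = b.0 ⊢ —b→ q5
  q5 = 0 ⊢ stopped
Bisimilarity quotient blocks:
  B0 = {p0}
  B1 = {p1}
  B2 = {p2, q5}
  B3 = {p3, q2}
  B4 = {p4, q3}
  B5 = {p5, q4}
  B6 = {q0}
  B7 = {q1}
p0 ∈ B0, q0 ∈ B6 → different blocks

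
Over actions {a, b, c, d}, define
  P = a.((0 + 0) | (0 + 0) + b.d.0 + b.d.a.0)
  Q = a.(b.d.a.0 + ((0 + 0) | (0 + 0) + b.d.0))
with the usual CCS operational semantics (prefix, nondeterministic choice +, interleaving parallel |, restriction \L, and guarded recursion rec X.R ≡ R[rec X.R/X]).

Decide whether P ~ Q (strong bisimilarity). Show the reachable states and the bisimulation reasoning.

P ~ Q

Reachable graph of P (6 states):
  s0 = a.((0 + 0) | (0 + 0) + b.d.0 + b.d.a.0) :: -a-> s1
  s1 = (0 + 0) | (0 + 0) + b.d.0 + b.d.a.0 :: -b-> s2, -b-> s3
  s2 = d.0 :: -d-> s4
  s3 = d.a.0 :: -d-> s5
  s4 = 0 :: (no moves)
  s5 = a.0 :: -a-> s4
Reachable graph of Q (6 states):
  t0 = a.(b.d.a.0 + ((0 + 0) | (0 + 0) + b.d.0)) :: -a-> t1
  t1 = b.d.a.0 + ((0 + 0) | (0 + 0) + b.d.0) :: -b-> t2, -b-> t3
  t2 = d.0 :: -d-> t4
  t3 = d.a.0 :: -d-> t5
  t4 = 0 :: (no moves)
  t5 = a.0 :: -a-> t4
Bisimilarity quotient blocks:
  B0 = {s0, t0}
  B1 = {s1, t1}
  B2 = {s3, t3}
  B3 = {s5, t5}
  B4 = {s4, t4}
  B5 = {s2, t2}
s0 ∈ B0, t0 ∈ B0 → same block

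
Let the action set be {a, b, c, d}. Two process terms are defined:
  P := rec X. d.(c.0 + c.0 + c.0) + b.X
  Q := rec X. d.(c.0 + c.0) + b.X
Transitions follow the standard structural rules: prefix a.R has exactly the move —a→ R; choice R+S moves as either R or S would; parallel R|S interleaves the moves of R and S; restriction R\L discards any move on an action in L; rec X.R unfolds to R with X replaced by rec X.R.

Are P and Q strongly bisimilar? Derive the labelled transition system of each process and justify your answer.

P ~ Q

Reachable graph of P (3 states):
  s0 = rec X. d.(c.0 + c.0 + c.0) + b.X | --b--▸ s0, --d--▸ s1
  s1 = c.0 + c.0 + c.0 | --c--▸ s2
  s2 = 0 | (no moves)
Reachable graph of Q (3 states):
  t0 = rec X. d.(c.0 + c.0) + b.X | --b--▸ t0, --d--▸ t1
  t1 = c.0 + c.0 | --c--▸ t2
  t2 = 0 | (no moves)
Partition-refinement fixed point:
  B0 = {s0, t0}
  B1 = {s1, t1}
  B2 = {s2, t2}
s0 ∈ B0, t0 ∈ B0 → same block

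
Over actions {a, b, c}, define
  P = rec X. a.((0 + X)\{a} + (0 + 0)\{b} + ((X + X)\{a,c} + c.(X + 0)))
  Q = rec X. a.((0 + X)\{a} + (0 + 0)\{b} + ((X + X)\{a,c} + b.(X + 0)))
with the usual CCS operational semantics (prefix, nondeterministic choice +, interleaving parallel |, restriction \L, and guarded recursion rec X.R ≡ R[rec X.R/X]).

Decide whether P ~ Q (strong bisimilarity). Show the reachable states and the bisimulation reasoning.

P's transition system — 3 states:
  u0 = rec X. a.((0 + X)\{a} + (0 + 0)\{b} + ((X + X)\{a,c} + c.(X + 0))) :: ··a··> u1
  u1 = (0 + (rec X. a.((0 + X)\{a} + (0 + 0)\{b} + ((X + X)\{a,c} + c.(X + 0)))))\{a} + (0 + 0)\{b} + (((rec X. a.((0 + X)\{a} + (0 + 0)\{b} + ((X + X)\{a,c} + c.(X + 0)))) + (rec X. a.((0 + X)\{a} + (0 + 0)\{b} + ((X + X)\{a,c} + c.(X + 0)))))\{a,c} + c.((rec X. a.((0 + X)\{a} + (0 + 0)\{b} + ((X + X)\{a,c} + c.(X + 0)))) + 0)) :: ··c··> u2
  u2 = (rec X. a.((0 + X)\{a} + (0 + 0)\{b} + ((X + X)\{a,c} + c.(X + 0)))) + 0 :: ··a··> u1
Q's transition system — 3 states:
  v0 = rec X. a.((0 + X)\{a} + (0 + 0)\{b} + ((X + X)\{a,c} + b.(X + 0))) :: ··a··> v1
  v1 = (0 + (rec X. a.((0 + X)\{a} + (0 + 0)\{b} + ((X + X)\{a,c} + b.(X + 0)))))\{a} + (0 + 0)\{b} + (((rec X. a.((0 + X)\{a} + (0 + 0)\{b} + ((X + X)\{a,c} + b.(X + 0)))) + (rec X. a.((0 + X)\{a} + (0 + 0)\{b} + ((X + X)\{a,c} + b.(X + 0)))))\{a,c} + b.((rec X. a.((0 + X)\{a} + (0 + 0)\{b} + ((X + X)\{a,c} + b.(X + 0)))) + 0)) :: ··b··> v2
  v2 = (rec X. a.((0 + X)\{a} + (0 + 0)\{b} + ((X + X)\{a,c} + b.(X + 0)))) + 0 :: ··a··> v1
Partition-refinement fixed point:
  B0 = {u0, u2}
  B1 = {u1}
  B2 = {v0, v2}
  B3 = {v1}
u0 ∈ B0, v0 ∈ B2 → different blocks

P ≁ Q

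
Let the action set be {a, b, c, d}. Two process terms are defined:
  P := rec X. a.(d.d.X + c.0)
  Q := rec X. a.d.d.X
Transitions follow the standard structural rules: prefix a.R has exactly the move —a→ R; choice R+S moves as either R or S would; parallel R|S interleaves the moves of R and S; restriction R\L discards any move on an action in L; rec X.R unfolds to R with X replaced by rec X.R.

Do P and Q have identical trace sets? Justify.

trace-distinct — witness ⟨ac⟩

LTS(P): 4 reachable states
  m0 = rec X. a.(d.d.X + c.0) → ··a··> m1
  m1 = d.d.(rec X. a.(d.d.X + c.0)) + c.0 → ··c··> m2, ··d··> m3
  m2 = 0 → stopped
  m3 = d.(rec X. a.(d.d.X + c.0)) → ··d··> m0
LTS(Q): 3 reachable states
  n0 = rec X. a.d.d.X → ··a··> n1
  n1 = d.d.(rec X. a.d.d.X) → ··d··> n2
  n2 = d.(rec X. a.d.d.X) → ··d··> n0
Executing ac from P (initial set {m0}):
  step 1 (a): {m1}
  step 2 (c): {m2}
  — P admits the full trace.
Executing ac from Q (initial set {n0}):
  step 1 (a): {n1}
  step 2 (c): ∅  — Q cannot continue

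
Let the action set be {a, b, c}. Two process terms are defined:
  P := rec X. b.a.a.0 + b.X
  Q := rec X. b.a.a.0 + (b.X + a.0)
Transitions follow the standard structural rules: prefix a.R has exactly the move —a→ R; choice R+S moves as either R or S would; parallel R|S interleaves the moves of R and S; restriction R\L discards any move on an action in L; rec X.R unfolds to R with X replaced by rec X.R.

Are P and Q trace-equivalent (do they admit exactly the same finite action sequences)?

LTS(P): 4 reachable states
  s0 = rec X. b.a.a.0 + b.X :: =b=> s0, =b=> s1
  s1 = a.a.0 :: =a=> s2
  s2 = a.0 :: =a=> s3
  s3 = 0 :: deadlocked
LTS(Q): 4 reachable states
  t0 = rec X. b.a.a.0 + (b.X + a.0) :: =a=> t1, =b=> t0, =b=> t2
  t1 = 0 :: deadlocked
  t2 = a.a.0 :: =a=> t3
  t3 = a.0 :: =a=> t1
Executing a from Q (initial set {t0}):
  [1] a ⇒ {t1}
  ✓ Q
Executing a from P (initial set {s0}):
  [1] a ⇒ no successor for P

NO — witness ⟨a⟩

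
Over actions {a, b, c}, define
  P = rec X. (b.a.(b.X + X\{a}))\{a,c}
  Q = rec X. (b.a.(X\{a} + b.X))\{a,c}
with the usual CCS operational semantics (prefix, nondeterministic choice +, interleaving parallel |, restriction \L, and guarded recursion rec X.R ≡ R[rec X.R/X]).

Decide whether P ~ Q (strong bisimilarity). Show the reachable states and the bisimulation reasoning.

YES

P's transition system — 2 states:
  p0 = rec X. (b.a.(b.X + X\{a}))\{a,c} → —b→ p1
  p1 = (a.(b.(rec X. (b.a.(b.X + X\{a}))\{a,c}) + (rec X. (b.a.(b.X + X\{a}))\{a,c})\{a}))\{a,c} → ∅
Q's transition system — 2 states:
  q0 = rec X. (b.a.(X\{a} + b.X))\{a,c} → —b→ q1
  q1 = (a.((rec X. (b.a.(X\{a} + b.X))\{a,c})\{a} + b.(rec X. (b.a.(X\{a} + b.X))\{a,c})))\{a,c} → ∅
Coarsest stable partition (strong bisimilarity classes):
  B0 = {p0, q0}
  B1 = {p1, q1}
p0 ∈ B0, q0 ∈ B0 → same block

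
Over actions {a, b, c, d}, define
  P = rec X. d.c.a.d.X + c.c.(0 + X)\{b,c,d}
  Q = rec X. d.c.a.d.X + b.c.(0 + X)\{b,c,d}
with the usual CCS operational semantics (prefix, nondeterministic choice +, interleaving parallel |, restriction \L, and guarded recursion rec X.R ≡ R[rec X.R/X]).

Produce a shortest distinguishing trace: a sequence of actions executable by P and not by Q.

c

P's transition system — 6 states:
  m0 = rec X. d.c.a.d.X + c.c.(0 + X)\{b,c,d} has moves ··c··> m1, ··d··> m2
  m1 = c.(0 + (rec X. d.c.a.d.X + c.c.(0 + X)\{b,c,d}))\{b,c,d} has moves ··c··> m3
  m2 = c.a.d.(rec X. d.c.a.d.X + c.c.(0 + X)\{b,c,d}) has moves ··c··> m4
  m3 = (0 + (rec X. d.c.a.d.X + c.c.(0 + X)\{b,c,d}))\{b,c,d} has moves ∅
  m4 = a.d.(rec X. d.c.a.d.X + c.c.(0 + X)\{b,c,d}) has moves ··a··> m5
  m5 = d.(rec X. d.c.a.d.X + c.c.(0 + X)\{b,c,d}) has moves ··d··> m0
Q's transition system — 6 states:
  n0 = rec X. d.c.a.d.X + b.c.(0 + X)\{b,c,d} has moves ··b··> n1, ··d··> n2
  n1 = c.(0 + (rec X. d.c.a.d.X + b.c.(0 + X)\{b,c,d}))\{b,c,d} has moves ··c··> n3
  n2 = c.a.d.(rec X. d.c.a.d.X + b.c.(0 + X)\{b,c,d}) has moves ··c··> n4
  n3 = (0 + (rec X. d.c.a.d.X + b.c.(0 + X)\{b,c,d}))\{b,c,d} has moves ∅
  n4 = a.d.(rec X. d.c.a.d.X + b.c.(0 + X)\{b,c,d}) has moves ··a··> n5
  n5 = d.(rec X. d.c.a.d.X + b.c.(0 + X)\{b,c,d}) has moves ··d··> n0
Executing c from P (initial set {m0}):
  step 1 (c): {m1}
  ✓ P
Executing c from Q (initial set {n0}):
  step 1 (c): ∅ (Q stuck)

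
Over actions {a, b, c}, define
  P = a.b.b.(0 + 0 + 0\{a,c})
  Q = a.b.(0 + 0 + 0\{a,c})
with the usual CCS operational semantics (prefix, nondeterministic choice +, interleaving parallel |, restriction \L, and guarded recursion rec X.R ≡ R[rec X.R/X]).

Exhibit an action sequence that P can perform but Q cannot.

abb

LTS(P): 4 reachable states
  p0 = a.b.b.(0 + 0 + 0\{a,c}) :: -a-> p1
  p1 = b.b.(0 + 0 + 0\{a,c}) :: -b-> p2
  p2 = b.(0 + 0 + 0\{a,c}) :: -b-> p3
  p3 = 0 + 0 + 0\{a,c} :: (no moves)
LTS(Q): 3 reachable states
  q0 = a.b.(0 + 0 + 0\{a,c}) :: -a-> q1
  q1 = b.(0 + 0 + 0\{a,c}) :: -b-> q2
  q2 = 0 + 0 + 0\{a,c} :: (no moves)
Trace ⟨abb⟩ through P, begin at {p0}:
  after a @ step 1: {p1}
  after b @ step 2: {p2}
  after b @ step 3: {p3}
  ✓ P
Trace ⟨abb⟩ through Q, begin at {q0}:
  after a @ step 1: {q1}
  after b @ step 2: {q2}
  after b @ step 3: ∅  — Q cannot continue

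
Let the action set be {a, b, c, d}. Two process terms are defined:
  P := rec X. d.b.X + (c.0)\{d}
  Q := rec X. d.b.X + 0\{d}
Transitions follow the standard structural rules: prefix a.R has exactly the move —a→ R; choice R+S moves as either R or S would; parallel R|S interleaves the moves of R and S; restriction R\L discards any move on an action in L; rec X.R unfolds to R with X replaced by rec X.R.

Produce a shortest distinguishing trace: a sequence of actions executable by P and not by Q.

LTS(P): 3 reachable states
  m0 = rec X. d.b.X + (c.0)\{d} has moves -c-> m1, -d-> m2
  m1 = 0\{d} has moves (no moves)
  m2 = b.(rec X. d.b.X + (c.0)\{d}) has moves -b-> m0
LTS(Q): 2 reachable states
  n0 = rec X. d.b.X + 0\{d} has moves -d-> n1
  n1 = b.(rec X. d.b.X + 0\{d}) has moves -b-> n0
Trace ⟨c⟩ through P, begin at {m0}:
  [1] c ⇒ {m1}
  ✓ P
Trace ⟨c⟩ through Q, begin at {n0}:
  [1] c ⇒ ∅  — Q cannot continue

c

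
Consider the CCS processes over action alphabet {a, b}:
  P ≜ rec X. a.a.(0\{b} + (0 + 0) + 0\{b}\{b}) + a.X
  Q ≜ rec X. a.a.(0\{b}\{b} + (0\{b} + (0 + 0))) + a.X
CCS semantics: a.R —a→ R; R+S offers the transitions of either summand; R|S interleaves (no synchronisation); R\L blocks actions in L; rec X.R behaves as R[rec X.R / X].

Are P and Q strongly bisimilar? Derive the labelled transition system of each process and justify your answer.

bisimilar

P's transition system — 3 states:
  m0 = rec X. a.a.(0\{b} + (0 + 0) + 0\{b}\{b}) + a.X ⊢ -a-> m0, -a-> m1
  m1 = a.(0\{b} + (0 + 0) + 0\{b}\{b}) ⊢ -a-> m2
  m2 = 0\{b} + (0 + 0) + 0\{b}\{b} ⊢ deadlocked
Q's transition system — 3 states:
  n0 = rec X. a.a.(0\{b}\{b} + (0\{b} + (0 + 0))) + a.X ⊢ -a-> n0, -a-> n1
  n1 = a.(0\{b}\{b} + (0\{b} + (0 + 0))) ⊢ -a-> n2
  n2 = 0\{b}\{b} + (0\{b} + (0 + 0)) ⊢ deadlocked
Bisimilarity quotient blocks:
  B0 = {m0, n0}
  B1 = {m1, n1}
  B2 = {m2, n2}
m0 ∈ B0, n0 ∈ B0 → same block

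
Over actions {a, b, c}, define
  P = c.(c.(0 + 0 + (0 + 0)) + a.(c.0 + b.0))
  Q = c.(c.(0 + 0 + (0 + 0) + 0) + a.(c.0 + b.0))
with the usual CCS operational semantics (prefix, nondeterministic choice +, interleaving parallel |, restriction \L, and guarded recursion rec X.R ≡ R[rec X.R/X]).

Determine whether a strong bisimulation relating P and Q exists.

bisimilar

LTS(P): 5 reachable states
  u0 = c.(c.(0 + 0 + (0 + 0)) + a.(c.0 + b.0)) has moves -c-> u1
  u1 = c.(0 + 0 + (0 + 0)) + a.(c.0 + b.0) has moves -a-> u2, -c-> u3
  u2 = c.0 + b.0 has moves -b-> u4, -c-> u4
  u3 = 0 + 0 + (0 + 0) has moves (no moves)
  u4 = 0 has moves (no moves)
LTS(Q): 5 reachable states
  v0 = c.(c.(0 + 0 + (0 + 0) + 0) + a.(c.0 + b.0)) has moves -c-> v1
  v1 = c.(0 + 0 + (0 + 0) + 0) + a.(c.0 + b.0) has moves -a-> v2, -c-> v3
  v2 = c.0 + b.0 has moves -b-> v4, -c-> v4
  v3 = 0 + 0 + (0 + 0) + 0 has moves (no moves)
  v4 = 0 has moves (no moves)
Coarsest stable partition (strong bisimilarity classes):
  B0 = {u0, v0}
  B1 = {u1, v1}
  B2 = {u3, u4, v3, v4}
  B3 = {u2, v2}
u0 ∈ B0, v0 ∈ B0 → same block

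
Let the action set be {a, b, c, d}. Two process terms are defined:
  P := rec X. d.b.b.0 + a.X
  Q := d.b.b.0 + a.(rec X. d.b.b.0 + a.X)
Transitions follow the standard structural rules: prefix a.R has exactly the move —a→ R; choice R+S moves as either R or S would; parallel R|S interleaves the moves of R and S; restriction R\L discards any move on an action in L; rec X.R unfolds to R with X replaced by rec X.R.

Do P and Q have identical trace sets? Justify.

LTS(P): 4 reachable states
  m0 = rec X. d.b.b.0 + a.X has moves =a=> m0, =d=> m1
  m1 = b.b.0 has moves =b=> m2
  m2 = b.0 has moves =b=> m3
  m3 = 0 has moves stopped
LTS(Q): 5 reachable states
  n0 = d.b.b.0 + a.(rec X. d.b.b.0 + a.X) has moves =a=> n1, =d=> n2
  n1 = rec X. d.b.b.0 + a.X has moves =a=> n1, =d=> n2
  n2 = b.b.0 has moves =b=> n3
  n3 = b.0 has moves =b=> n4
  n4 = 0 has moves stopped
Coarsest stable partition (strong bisimilarity classes):
  B0 = {m0, n0, n1}
  B1 = {m1, n2}
  B2 = {m2, n3}
  B3 = {m3, n4}
m0 ∈ B0, n0 ∈ B0 → same block
Bisimilar ⇒ trace-equivalent.

YES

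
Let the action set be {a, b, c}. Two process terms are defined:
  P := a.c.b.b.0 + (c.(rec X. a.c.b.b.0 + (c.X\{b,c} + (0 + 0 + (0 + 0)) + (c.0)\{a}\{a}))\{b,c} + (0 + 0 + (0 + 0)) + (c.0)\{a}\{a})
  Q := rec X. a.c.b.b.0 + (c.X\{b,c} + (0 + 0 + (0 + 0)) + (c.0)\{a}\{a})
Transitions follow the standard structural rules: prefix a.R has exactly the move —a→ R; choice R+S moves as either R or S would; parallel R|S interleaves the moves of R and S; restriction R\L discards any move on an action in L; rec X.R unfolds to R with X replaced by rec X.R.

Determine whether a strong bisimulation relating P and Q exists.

P's transition system — 8 states:
  p0 = a.c.b.b.0 + (c.(rec X. a.c.b.b.0 + (c.X\{b,c} + (0 + 0 + (0 + 0)) + (c.0)\{a}\{a}))\{b,c} + (0 + 0 + (0 + 0)) + (c.0)\{a}\{a}) → --a--▸ p1, --c--▸ p2, --c--▸ p3
  p1 = c.b.b.0 → --c--▸ p4
  p2 = (rec X. a.c.b.b.0 + (c.X\{b,c} + (0 + 0 + (0 + 0)) + (c.0)\{a}\{a}))\{b,c} → --a--▸ p5
  p3 = 0\{a}\{a} → stopped
  p4 = b.b.0 → --b--▸ p6
  p5 = (c.b.b.0)\{b,c} → stopped
  p6 = b.0 → --b--▸ p7
  p7 = 0 → stopped
Q's transition system — 8 states:
  q0 = rec X. a.c.b.b.0 + (c.X\{b,c} + (0 + 0 + (0 + 0)) + (c.0)\{a}\{a}) → --a--▸ q1, --c--▸ q2, --c--▸ q3
  q1 = c.b.b.0 → --c--▸ q4
  q2 = (rec X. a.c.b.b.0 + (c.X\{b,c} + (0 + 0 + (0 + 0)) + (c.0)\{a}\{a}))\{b,c} → --a--▸ q5
  q3 = 0\{a}\{a} → stopped
  q4 = b.b.0 → --b--▸ q6
  q5 = (c.b.b.0)\{b,c} → stopped
  q6 = b.0 → --b--▸ q7
  q7 = 0 → stopped
Bisimilarity quotient blocks:
  B0 = {p0, q0}
  B1 = {p2, q2}
  B2 = {p3, p5, p7, q3, q5, q7}
  B3 = {p1, q1}
  B4 = {p4, q4}
  B5 = {p6, q6}
p0 ∈ B0, q0 ∈ B0 → same block

bisimilar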